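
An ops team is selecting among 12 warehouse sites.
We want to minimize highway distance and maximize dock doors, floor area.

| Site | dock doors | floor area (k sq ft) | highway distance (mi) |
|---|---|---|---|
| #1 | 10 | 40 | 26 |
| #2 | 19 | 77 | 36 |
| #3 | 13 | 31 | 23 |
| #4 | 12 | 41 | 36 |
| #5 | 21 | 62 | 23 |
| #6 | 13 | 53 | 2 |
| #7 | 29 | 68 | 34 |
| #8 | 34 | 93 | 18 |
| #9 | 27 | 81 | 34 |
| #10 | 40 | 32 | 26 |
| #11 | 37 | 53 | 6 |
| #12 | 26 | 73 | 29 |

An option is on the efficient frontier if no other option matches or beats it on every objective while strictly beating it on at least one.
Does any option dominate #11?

No

#1: worse on dock doors (10 vs 37).
#2: worse on dock doors (19 vs 37).
#3: worse on dock doors (13 vs 37).
#4: worse on dock doors (12 vs 37).
#5: worse on dock doors (21 vs 37).
#6: worse on dock doors (13 vs 37).
#7: worse on dock doors (29 vs 37).
#8: worse on dock doors (34 vs 37).
#9: worse on dock doors (27 vs 37).
#10: worse on floor area (32 vs 53).
#12: worse on dock doors (26 vs 37).
No option is at least as good as #11 on every objective and strictly better on one.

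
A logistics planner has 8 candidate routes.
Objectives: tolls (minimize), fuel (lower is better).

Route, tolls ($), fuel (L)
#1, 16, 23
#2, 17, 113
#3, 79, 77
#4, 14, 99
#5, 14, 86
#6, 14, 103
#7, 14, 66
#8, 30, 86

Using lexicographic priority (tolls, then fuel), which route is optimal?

#7

First minimize tolls: best is 14, kept {#4, #5, #6, #7}.
Then minimize fuel: best is 66, kept {#7}.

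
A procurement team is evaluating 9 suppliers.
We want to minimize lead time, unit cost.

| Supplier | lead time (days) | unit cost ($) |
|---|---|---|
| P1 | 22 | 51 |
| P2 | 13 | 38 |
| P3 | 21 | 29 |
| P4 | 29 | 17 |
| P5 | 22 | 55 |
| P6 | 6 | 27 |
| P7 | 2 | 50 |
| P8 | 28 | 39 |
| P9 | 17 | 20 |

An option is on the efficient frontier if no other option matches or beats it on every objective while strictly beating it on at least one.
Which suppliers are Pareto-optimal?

P1: dominated by P2 (lead time 13≤22, unit cost 38≤51).
P2: dominated by P6 (lead time 6≤13, unit cost 27≤38).
P3: dominated by P6 (lead time 6≤21, unit cost 27≤29).
P4: not dominated (best unit cost).
P5: dominated by P1 (lead time 22≤22, unit cost 51≤55).
P6: not dominated.
P7: not dominated (best lead time).
P8: dominated by P2 (lead time 13≤28, unit cost 38≤39).
P9: not dominated.

P4, P6, P7, P9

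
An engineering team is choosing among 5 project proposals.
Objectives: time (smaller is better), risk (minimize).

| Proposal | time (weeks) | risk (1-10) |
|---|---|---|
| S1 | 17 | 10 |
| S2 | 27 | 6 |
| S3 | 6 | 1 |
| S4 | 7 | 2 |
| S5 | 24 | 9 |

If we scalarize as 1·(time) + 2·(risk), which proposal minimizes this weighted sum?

S3

S1: 1·17 + 2·10 = 37
S2: 1·27 + 2·6 = 39
S3: 1·6 + 2·1 = 8
S4: 1·7 + 2·2 = 11
S5: 1·24 + 2·9 = 42
Lowest: S3 at 8.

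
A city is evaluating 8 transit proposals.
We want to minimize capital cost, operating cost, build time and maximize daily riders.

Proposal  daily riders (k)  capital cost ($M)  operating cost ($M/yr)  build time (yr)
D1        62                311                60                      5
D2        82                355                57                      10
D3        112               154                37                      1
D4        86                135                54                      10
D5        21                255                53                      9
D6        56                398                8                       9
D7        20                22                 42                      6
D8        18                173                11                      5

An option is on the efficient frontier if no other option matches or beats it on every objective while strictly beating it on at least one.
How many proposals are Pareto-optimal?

5

D1: dominated by D3 (daily riders 112≥62, capital cost 154≤311, operating cost 37≤60, build time 1≤5).
D2: dominated by D3 (daily riders 112≥82, capital cost 154≤355, operating cost 37≤57, build time 1≤10).
D3: not dominated (best daily riders).
D4: not dominated.
D5: dominated by D3 (daily riders 112≥21, capital cost 154≤255, operating cost 37≤53, build time 1≤9).
D6: not dominated (best operating cost).
D7: not dominated (best capital cost).
D8: not dominated.
Pareto-optimal: D3, D4, D6, D7, D8 → 5.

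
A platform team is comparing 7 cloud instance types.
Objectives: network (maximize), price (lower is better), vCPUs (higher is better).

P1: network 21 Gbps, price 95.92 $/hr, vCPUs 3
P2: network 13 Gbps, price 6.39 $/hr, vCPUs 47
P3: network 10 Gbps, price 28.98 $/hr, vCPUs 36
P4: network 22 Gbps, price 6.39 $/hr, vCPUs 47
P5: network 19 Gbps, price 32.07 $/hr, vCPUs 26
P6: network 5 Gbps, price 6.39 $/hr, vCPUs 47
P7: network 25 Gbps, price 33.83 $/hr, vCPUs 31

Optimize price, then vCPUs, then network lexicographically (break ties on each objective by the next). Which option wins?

P4

First minimize price: best is 6.39, kept {P2, P4, P6}.
Then maximize vCPUs: best is 47, kept {P2, P4, P6}.
Then maximize network: best is 22, kept {P4}.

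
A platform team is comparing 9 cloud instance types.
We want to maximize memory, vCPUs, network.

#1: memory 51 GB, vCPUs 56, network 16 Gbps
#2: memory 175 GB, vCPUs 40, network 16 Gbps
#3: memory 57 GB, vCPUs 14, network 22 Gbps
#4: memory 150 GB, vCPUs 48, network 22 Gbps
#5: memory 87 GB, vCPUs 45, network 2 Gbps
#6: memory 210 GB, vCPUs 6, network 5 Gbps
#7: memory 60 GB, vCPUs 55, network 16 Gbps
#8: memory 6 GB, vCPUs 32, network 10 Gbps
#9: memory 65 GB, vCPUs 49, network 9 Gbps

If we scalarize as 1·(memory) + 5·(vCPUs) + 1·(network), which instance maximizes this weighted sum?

#4

#1: 1·51 + 5·56 + 1·16 = 347
#2: 1·175 + 5·40 + 1·16 = 391
#3: 1·57 + 5·14 + 1·22 = 149
#4: 1·150 + 5·48 + 1·22 = 412
#5: 1·87 + 5·45 + 1·2 = 314
#6: 1·210 + 5·6 + 1·5 = 245
#7: 1·60 + 5·55 + 1·16 = 351
#8: 1·6 + 5·32 + 1·10 = 176
#9: 1·65 + 5·49 + 1·9 = 319
Highest: #4 at 412.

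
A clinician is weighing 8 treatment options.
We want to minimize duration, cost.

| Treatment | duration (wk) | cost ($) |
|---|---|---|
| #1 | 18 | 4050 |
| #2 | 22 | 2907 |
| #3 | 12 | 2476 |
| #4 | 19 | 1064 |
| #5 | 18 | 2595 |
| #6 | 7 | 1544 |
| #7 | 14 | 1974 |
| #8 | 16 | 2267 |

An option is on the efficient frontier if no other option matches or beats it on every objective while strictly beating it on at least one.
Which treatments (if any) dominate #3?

#6: duration 7≤12, cost 1544≤2476 — dominates #3.
Others (#1, #2, #4, #5, #7, #8) are each worse than #3 on at least one objective.

#6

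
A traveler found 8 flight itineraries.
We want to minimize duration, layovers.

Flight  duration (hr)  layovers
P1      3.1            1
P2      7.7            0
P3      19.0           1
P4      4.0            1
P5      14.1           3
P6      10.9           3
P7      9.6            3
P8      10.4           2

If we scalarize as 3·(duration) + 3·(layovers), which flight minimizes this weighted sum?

P1

P1: 3·3.1 + 3·1 = 12.3
P2: 3·7.7 + 3·0 = 23.1
P3: 3·19.0 + 3·1 = 60.0
P4: 3·4.0 + 3·1 = 15.0
P5: 3·14.1 + 3·3 = 51.3
P6: 3·10.9 + 3·3 = 41.7
P7: 3·9.6 + 3·3 = 37.8
P8: 3·10.4 + 3·2 = 37.2
Lowest: P1 at 12.3.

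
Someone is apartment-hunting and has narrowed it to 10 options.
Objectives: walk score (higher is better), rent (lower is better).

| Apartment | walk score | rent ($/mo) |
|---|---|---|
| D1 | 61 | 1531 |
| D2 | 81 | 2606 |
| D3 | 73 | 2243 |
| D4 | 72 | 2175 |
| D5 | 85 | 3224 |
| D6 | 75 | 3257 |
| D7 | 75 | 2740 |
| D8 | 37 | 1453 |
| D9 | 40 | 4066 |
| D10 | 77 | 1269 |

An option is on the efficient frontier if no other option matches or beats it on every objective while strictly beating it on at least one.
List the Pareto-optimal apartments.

D1: dominated by D10 (walk score 77≥61, rent 1269≤1531).
D2: not dominated.
D3: dominated by D10 (walk score 77≥73, rent 1269≤2243).
D4: dominated by D10 (walk score 77≥72, rent 1269≤2175).
D5: not dominated (best walk score).
D6: dominated by D2 (walk score 81≥75, rent 2606≤3257).
D7: dominated by D2 (walk score 81≥75, rent 2606≤2740).
D8: dominated by D10 (walk score 77≥37, rent 1269≤1453).
D9: dominated by D1 (walk score 61≥40, rent 1531≤4066).
D10: not dominated (best rent).

D2, D5, D10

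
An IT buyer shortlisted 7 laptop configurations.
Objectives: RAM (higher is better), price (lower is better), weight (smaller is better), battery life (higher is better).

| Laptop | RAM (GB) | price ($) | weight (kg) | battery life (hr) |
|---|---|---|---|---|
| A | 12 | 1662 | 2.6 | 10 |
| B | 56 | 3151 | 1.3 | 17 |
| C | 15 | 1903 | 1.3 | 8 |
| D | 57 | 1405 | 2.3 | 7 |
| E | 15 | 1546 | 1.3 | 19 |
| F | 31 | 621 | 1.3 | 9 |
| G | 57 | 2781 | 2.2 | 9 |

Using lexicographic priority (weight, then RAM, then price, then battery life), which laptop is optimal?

First minimize weight: best is 1.3, kept {B, C, E, F}.
Then maximize RAM: best is 56, kept {B}.

B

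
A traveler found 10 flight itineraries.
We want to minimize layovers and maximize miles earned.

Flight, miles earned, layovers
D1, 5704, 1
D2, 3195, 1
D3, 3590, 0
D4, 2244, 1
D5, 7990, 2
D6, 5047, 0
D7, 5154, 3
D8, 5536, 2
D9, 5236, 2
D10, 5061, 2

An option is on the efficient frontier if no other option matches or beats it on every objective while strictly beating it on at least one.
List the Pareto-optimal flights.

D1: not dominated.
D2: dominated by D1 (miles earned 5704≥3195, layovers 1≤1).
D3: dominated by D6 (miles earned 5047≥3590, layovers 0≤0).
D4: dominated by D1 (miles earned 5704≥2244, layovers 1≤1).
D5: not dominated (best miles earned).
D6: not dominated.
D7: dominated by D1 (miles earned 5704≥5154, layovers 1≤3).
D8: dominated by D1 (miles earned 5704≥5536, layovers 1≤2).
D9: dominated by D1 (miles earned 5704≥5236, layovers 1≤2).
D10: dominated by D1 (miles earned 5704≥5061, layovers 1≤2).

D1, D5, D6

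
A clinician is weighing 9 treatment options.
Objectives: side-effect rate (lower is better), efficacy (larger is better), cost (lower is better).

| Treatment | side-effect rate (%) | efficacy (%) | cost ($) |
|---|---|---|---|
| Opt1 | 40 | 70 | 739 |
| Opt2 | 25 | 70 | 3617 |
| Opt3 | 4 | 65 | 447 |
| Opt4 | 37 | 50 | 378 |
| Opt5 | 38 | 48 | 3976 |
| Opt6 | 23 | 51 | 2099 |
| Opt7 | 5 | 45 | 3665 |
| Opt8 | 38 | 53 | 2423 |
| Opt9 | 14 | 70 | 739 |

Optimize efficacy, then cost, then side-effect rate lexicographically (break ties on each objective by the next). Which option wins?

Opt9

First maximize efficacy: best is 70, kept {Opt1, Opt2, Opt9}.
Then minimize cost: best is 739, kept {Opt1, Opt9}.
Then minimize side-effect rate: best is 14, kept {Opt9}.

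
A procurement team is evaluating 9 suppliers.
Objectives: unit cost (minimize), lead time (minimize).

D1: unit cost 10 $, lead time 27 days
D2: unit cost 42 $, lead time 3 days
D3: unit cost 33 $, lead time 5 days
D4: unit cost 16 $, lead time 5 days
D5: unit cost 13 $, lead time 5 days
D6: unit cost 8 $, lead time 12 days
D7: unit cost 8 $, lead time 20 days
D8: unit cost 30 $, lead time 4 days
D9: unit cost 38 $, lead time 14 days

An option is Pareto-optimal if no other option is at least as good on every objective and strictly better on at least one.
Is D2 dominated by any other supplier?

D1: worse on lead time (27 vs 3).
D3: worse on lead time (5 vs 3).
D4: worse on lead time (5 vs 3).
D5: worse on lead time (5 vs 3).
D6: worse on lead time (12 vs 3).
D7: worse on lead time (20 vs 3).
D8: worse on lead time (4 vs 3).
D9: worse on lead time (14 vs 3).
No option is at least as good as D2 on every objective and strictly better on one.

No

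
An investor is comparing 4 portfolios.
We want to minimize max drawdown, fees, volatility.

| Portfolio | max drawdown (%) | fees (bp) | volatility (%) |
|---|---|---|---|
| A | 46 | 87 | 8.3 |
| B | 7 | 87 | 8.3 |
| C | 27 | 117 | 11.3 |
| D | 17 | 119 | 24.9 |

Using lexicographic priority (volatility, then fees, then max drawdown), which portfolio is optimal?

B

First minimize volatility: best is 8.3, kept {A, B}.
Then minimize fees: best is 87, kept {A, B}.
Then minimize max drawdown: best is 7, kept {B}.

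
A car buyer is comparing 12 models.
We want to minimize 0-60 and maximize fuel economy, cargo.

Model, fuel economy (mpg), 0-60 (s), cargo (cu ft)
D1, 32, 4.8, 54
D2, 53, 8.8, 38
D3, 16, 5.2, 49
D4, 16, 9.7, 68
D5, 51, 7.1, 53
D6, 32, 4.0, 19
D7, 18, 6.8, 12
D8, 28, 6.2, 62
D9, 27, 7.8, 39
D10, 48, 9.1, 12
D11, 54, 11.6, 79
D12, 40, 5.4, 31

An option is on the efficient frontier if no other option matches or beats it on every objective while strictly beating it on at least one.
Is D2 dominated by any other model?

D1: worse on fuel economy (32 vs 53).
D3: worse on fuel economy (16 vs 53).
D4: worse on fuel economy (16 vs 53).
D5: worse on fuel economy (51 vs 53).
D6: worse on fuel economy (32 vs 53).
D7: worse on fuel economy (18 vs 53).
D8: worse on fuel economy (28 vs 53).
D9: worse on fuel economy (27 vs 53).
D10: worse on fuel economy (48 vs 53).
D11: worse on 0-60 (11.6 vs 8.8).
D12: worse on fuel economy (40 vs 53).
No option is at least as good as D2 on every objective and strictly better on one.

No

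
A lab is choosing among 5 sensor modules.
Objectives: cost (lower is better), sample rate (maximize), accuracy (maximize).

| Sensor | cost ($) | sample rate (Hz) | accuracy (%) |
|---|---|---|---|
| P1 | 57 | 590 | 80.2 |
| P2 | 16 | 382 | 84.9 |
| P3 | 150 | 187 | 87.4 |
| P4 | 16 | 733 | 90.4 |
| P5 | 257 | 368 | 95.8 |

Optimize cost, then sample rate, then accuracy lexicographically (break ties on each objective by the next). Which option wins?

P4

First minimize cost: best is 16, kept {P2, P4}.
Then maximize sample rate: best is 733, kept {P4}.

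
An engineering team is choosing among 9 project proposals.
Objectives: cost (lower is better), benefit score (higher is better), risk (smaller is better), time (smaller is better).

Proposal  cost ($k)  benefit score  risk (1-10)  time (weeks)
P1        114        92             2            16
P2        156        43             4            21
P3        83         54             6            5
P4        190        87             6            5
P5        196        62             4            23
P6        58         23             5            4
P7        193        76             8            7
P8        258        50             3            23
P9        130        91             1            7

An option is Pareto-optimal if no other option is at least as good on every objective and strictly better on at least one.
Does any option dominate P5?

Yes

P1 vs P5: cost 114≤196, benefit score 92≥62, risk 2≤4, time 16≤23 — P1 is at least as good on every objective and strictly better on at least one, so P1 dominates P5.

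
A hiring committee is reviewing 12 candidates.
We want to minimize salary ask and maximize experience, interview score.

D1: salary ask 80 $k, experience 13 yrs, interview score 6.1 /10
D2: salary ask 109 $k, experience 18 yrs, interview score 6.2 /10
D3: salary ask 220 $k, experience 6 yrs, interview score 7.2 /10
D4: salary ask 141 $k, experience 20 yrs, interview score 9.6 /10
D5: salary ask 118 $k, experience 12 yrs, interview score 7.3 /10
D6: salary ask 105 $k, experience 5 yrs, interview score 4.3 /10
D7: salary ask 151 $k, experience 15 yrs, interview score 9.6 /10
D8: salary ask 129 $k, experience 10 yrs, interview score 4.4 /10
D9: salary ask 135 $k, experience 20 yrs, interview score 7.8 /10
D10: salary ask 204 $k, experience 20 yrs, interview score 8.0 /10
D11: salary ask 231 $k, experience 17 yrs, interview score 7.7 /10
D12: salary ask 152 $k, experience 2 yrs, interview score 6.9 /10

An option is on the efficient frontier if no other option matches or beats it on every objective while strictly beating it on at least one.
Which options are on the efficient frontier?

D1: not dominated (best salary ask).
D2: not dominated.
D3: dominated by D4 (salary ask 141≤220, experience 20≥6, interview score 9.6≥7.2).
D4: not dominated.
D5: not dominated.
D6: dominated by D1 (salary ask 80≤105, experience 13≥5, interview score 6.1≥4.3).
D7: dominated by D4 (salary ask 141≤151, experience 20≥15, interview score 9.6≥9.6).
D8: dominated by D1 (salary ask 80≤129, experience 13≥10, interview score 6.1≥4.4).
D9: not dominated.
D10: dominated by D4 (salary ask 141≤204, experience 20≥20, interview score 9.6≥8.0).
D11: dominated by D4 (salary ask 141≤231, experience 20≥17, interview score 9.6≥7.7).
D12: dominated by D4 (salary ask 141≤152, experience 20≥2, interview score 9.6≥6.9).

D1, D2, D4, D5, D9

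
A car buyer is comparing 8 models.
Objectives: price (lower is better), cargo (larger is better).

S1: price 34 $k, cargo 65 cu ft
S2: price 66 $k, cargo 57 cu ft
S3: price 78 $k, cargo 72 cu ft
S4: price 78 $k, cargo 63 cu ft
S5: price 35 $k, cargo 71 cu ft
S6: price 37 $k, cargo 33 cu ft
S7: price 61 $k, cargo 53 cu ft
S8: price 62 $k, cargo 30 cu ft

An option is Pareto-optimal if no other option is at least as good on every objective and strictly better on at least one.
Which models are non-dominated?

S1, S3, S5

S1: not dominated (best price).
S2: dominated by S1 (price 34≤66, cargo 65≥57).
S3: not dominated (best cargo).
S4: dominated by S1 (price 34≤78, cargo 65≥63).
S5: not dominated.
S6: dominated by S1 (price 34≤37, cargo 65≥33).
S7: dominated by S1 (price 34≤61, cargo 65≥53).
S8: dominated by S1 (price 34≤62, cargo 65≥30).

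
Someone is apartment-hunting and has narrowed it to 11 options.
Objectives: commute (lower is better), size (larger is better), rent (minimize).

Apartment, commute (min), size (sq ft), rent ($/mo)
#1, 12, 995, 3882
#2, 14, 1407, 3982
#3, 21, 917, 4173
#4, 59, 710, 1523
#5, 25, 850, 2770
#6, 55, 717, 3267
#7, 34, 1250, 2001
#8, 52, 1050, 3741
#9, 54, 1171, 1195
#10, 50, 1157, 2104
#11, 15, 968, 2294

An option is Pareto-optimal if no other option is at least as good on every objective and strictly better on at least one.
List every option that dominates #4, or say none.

#9

#9: commute 54≤59, size 1171≥710, rent 1195≤1523 — dominates #4.
Others (#1, #2, #3, #5, #6, #7, #8, #10, #11) are each worse than #4 on at least one objective.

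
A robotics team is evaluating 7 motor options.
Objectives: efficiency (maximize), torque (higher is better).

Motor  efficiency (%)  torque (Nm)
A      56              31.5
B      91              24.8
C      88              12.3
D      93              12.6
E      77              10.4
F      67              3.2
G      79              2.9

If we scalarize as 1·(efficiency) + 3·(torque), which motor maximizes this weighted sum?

A: 1·56 + 3·31.5 = 150.5
B: 1·91 + 3·24.8 = 165.4
C: 1·88 + 3·12.3 = 124.9
D: 1·93 + 3·12.6 = 130.8
E: 1·77 + 3·10.4 = 108.2
F: 1·67 + 3·3.2 = 76.6
G: 1·79 + 3·2.9 = 87.7
Highest: B at 165.4.

B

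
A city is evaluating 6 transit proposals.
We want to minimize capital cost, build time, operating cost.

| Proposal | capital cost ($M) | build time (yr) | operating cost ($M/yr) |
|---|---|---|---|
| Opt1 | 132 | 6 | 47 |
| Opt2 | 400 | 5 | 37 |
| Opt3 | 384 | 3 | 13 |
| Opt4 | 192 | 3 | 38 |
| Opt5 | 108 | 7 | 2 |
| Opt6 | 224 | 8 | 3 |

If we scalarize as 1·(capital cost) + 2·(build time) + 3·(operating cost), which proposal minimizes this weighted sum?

Opt1: 1·132 + 2·6 + 3·47 = 285
Opt2: 1·400 + 2·5 + 3·37 = 521
Opt3: 1·384 + 2·3 + 3·13 = 429
Opt4: 1·192 + 2·3 + 3·38 = 312
Opt5: 1·108 + 2·7 + 3·2 = 128
Opt6: 1·224 + 2·8 + 3·3 = 249
Lowest: Opt5 at 128.

Opt5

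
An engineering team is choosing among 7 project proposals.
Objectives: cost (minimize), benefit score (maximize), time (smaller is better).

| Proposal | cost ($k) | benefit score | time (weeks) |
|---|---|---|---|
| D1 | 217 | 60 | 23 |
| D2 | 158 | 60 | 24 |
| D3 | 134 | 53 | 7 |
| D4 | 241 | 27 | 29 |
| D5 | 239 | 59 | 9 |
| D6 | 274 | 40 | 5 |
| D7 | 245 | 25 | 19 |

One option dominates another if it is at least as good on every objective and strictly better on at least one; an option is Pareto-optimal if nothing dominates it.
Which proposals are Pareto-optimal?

D1: not dominated.
D2: not dominated.
D3: not dominated (best cost).
D4: dominated by D1 (cost 217≤241, benefit score 60≥27, time 23≤29).
D5: not dominated.
D6: not dominated (best time).
D7: dominated by D3 (cost 134≤245, benefit score 53≥25, time 7≤19).

D1, D2, D3, D5, D6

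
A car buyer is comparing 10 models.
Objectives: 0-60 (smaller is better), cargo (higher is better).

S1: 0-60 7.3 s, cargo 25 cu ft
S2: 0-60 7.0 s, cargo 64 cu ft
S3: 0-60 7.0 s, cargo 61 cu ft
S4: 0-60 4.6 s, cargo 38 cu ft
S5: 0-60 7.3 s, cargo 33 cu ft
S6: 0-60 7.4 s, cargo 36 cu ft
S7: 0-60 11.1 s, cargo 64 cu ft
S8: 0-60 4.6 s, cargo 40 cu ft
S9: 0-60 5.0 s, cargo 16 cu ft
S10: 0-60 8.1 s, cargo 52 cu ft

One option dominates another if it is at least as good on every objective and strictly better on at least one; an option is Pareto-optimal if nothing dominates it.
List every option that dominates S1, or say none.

S2: 0-60 7.0≤7.3, cargo 64≥25 — dominates S1.
S3: 0-60 7.0≤7.3, cargo 61≥25 — dominates S1.
S4: 0-60 4.6≤7.3, cargo 38≥25 — dominates S1.
S5: 0-60 7.3≤7.3, cargo 33≥25 — dominates S1.
S8: 0-60 4.6≤7.3, cargo 40≥25 — dominates S1.
Others (S6, S7, S9, S10) are each worse than S1 on at least one objective.

S2, S3, S4, S5, S8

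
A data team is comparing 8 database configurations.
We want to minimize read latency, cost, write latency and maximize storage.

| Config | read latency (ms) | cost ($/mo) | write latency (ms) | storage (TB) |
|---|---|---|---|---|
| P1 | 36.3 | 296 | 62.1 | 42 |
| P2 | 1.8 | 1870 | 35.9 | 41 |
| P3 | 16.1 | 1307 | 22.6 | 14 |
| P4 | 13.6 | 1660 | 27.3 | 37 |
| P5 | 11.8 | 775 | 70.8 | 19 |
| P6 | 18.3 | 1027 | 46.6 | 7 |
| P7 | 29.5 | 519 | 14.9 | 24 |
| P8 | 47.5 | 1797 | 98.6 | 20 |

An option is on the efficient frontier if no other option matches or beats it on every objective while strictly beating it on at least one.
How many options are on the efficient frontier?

P1: not dominated (best cost).
P2: not dominated (best read latency).
P3: not dominated.
P4: not dominated.
P5: not dominated.
P6: not dominated.
P7: not dominated (best write latency).
P8: dominated by P1 (read latency 36.3≤47.5, cost 296≤1797, write latency 62.1≤98.6, storage 42≥20).
Pareto-optimal: P1, P2, P3, P4, P5, P6, P7 → 7.

7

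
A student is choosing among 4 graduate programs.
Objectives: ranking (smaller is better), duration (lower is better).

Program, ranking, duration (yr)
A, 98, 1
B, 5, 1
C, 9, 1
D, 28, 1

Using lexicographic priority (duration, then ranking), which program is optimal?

B

First minimize duration: best is 1, kept {A, B, C, D}.
Then minimize ranking: best is 5, kept {B}.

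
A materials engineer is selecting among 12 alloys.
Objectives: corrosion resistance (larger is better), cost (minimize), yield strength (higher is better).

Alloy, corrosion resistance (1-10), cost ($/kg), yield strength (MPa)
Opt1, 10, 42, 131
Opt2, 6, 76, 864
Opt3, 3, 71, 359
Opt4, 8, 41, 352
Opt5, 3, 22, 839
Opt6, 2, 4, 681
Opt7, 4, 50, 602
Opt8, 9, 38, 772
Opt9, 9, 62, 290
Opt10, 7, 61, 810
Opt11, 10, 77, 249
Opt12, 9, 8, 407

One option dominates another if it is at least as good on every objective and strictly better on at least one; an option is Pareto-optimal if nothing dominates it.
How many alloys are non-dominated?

8

Opt1: not dominated.
Opt2: not dominated (best yield strength).
Opt3: dominated by Opt5 (corrosion resistance 3≥3, cost 22≤71, yield strength 839≥359).
Opt4: dominated by Opt8 (corrosion resistance 9≥8, cost 38≤41, yield strength 772≥352).
Opt5: not dominated.
Opt6: not dominated (best cost).
Opt7: dominated by Opt8 (corrosion resistance 9≥4, cost 38≤50, yield strength 772≥602).
Opt8: not dominated.
Opt9: dominated by Opt8 (corrosion resistance 9≥9, cost 38≤62, yield strength 772≥290).
Opt10: not dominated.
Opt11: not dominated.
Opt12: not dominated.
Pareto-optimal: Opt1, Opt2, Opt5, Opt6, Opt8, Opt10, Opt11, Opt12 → 8.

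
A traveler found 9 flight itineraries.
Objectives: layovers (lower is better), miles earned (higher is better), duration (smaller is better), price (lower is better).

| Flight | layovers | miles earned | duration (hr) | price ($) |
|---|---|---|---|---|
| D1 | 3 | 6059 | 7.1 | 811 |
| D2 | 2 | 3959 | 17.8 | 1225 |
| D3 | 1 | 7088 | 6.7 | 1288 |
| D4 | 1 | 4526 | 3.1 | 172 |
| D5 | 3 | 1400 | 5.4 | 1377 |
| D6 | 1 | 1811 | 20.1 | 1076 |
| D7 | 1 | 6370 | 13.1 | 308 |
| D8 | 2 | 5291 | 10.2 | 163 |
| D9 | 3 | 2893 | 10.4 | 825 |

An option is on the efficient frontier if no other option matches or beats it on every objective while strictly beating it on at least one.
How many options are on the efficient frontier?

D1: not dominated.
D2: dominated by D4 (layovers 1≤2, miles earned 4526≥3959, duration 3.1≤17.8, price 172≤1225).
D3: not dominated (best miles earned).
D4: not dominated (best duration).
D5: dominated by D4 (layovers 1≤3, miles earned 4526≥1400, duration 3.1≤5.4, price 172≤1377).
D6: dominated by D4 (layovers 1≤1, miles earned 4526≥1811, duration 3.1≤20.1, price 172≤1076).
D7: not dominated.
D8: not dominated (best price).
D9: dominated by D1 (layovers 3≤3, miles earned 6059≥2893, duration 7.1≤10.4, price 811≤825).
Pareto-optimal: D1, D3, D4, D7, D8 → 5.

5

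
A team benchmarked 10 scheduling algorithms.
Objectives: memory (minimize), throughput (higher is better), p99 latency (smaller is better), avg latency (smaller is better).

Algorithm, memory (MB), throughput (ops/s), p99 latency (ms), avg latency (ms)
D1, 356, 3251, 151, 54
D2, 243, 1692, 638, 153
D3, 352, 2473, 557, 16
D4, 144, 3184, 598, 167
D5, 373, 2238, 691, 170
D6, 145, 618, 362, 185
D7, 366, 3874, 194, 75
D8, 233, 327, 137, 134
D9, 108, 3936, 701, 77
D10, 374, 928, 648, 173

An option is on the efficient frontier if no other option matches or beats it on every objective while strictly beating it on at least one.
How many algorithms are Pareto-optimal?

D1: not dominated.
D2: not dominated.
D3: not dominated (best avg latency).
D4: not dominated.
D5: dominated by D1 (memory 356≤373, throughput 3251≥2238, p99 latency 151≤691, avg latency 54≤170).
D6: not dominated.
D7: not dominated.
D8: not dominated (best p99 latency).
D9: not dominated (best memory).
D10: dominated by D1 (memory 356≤374, throughput 3251≥928, p99 latency 151≤648, avg latency 54≤173).
Pareto-optimal: D1, D2, D3, D4, D6, D7, D8, D9 → 8.

8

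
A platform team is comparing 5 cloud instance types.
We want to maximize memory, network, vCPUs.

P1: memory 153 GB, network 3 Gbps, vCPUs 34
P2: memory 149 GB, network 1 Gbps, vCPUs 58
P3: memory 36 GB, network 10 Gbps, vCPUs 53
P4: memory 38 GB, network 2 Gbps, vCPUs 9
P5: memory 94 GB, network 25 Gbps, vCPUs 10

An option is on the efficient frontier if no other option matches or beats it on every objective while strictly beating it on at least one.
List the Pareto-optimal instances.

P1, P2, P3, P5

P1: not dominated (best memory).
P2: not dominated (best vCPUs).
P3: not dominated.
P4: dominated by P1 (memory 153≥38, network 3≥2, vCPUs 34≥9).
P5: not dominated (best network).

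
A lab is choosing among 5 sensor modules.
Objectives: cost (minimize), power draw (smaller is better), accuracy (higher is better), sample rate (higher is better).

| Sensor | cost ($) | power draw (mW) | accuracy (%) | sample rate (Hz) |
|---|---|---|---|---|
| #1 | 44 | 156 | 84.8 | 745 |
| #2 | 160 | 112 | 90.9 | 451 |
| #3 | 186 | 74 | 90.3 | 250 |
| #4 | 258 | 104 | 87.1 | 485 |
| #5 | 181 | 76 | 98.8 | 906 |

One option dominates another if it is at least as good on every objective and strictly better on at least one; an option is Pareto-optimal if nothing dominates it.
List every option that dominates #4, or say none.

#5: cost 181≤258, power draw 76≤104, accuracy 98.8≥87.1, sample rate 906≥485 — dominates #4.
Others (#1, #2, #3) are each worse than #4 on at least one objective.

#5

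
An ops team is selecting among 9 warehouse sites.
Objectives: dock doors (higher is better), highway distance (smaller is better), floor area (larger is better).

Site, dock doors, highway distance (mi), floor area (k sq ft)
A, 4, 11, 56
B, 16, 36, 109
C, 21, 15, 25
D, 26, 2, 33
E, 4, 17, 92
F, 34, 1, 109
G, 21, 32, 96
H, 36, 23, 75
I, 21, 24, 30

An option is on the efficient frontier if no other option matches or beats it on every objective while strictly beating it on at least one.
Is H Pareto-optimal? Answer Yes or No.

A: worse on dock doors (4 vs 36).
B: worse on dock doors (16 vs 36).
C: worse on dock doors (21 vs 36).
D: worse on dock doors (26 vs 36).
E: worse on dock doors (4 vs 36).
F: worse on dock doors (34 vs 36).
G: worse on dock doors (21 vs 36).
I: worse on dock doors (21 vs 36).
No option is at least as good as H on every objective and strictly better on one.

Yes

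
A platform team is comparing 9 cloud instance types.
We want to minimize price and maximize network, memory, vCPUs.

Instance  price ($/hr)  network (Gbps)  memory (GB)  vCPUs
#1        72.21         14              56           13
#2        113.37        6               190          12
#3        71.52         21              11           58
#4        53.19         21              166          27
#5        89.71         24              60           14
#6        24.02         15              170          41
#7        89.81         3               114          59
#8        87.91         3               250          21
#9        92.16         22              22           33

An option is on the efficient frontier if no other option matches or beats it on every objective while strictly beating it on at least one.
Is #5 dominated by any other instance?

#1: worse on network (14 vs 24).
#2: worse on price (113.37 vs 89.71).
#3: worse on network (21 vs 24).
#4: worse on network (21 vs 24).
#6: worse on network (15 vs 24).
#7: worse on price (89.81 vs 89.71).
#8: worse on network (3 vs 24).
#9: worse on price (92.16 vs 89.71).
No option is at least as good as #5 on every objective and strictly better on one.

No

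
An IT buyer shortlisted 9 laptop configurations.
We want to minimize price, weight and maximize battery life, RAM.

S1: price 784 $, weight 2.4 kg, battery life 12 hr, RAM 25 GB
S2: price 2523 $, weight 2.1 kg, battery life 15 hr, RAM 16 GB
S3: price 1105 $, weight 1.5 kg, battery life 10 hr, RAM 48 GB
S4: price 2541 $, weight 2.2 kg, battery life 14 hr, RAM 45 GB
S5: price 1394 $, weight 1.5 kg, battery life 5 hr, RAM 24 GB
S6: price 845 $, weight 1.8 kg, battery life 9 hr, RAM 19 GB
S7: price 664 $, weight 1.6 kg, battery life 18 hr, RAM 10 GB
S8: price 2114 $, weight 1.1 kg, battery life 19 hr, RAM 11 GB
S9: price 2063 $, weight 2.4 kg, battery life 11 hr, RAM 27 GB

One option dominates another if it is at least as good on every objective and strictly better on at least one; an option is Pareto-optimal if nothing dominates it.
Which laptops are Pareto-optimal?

S1: not dominated.
S2: not dominated.
S3: not dominated (best RAM).
S4: not dominated.
S5: dominated by S3 (price 1105≤1394, weight 1.5≤1.5, battery life 10≥5, RAM 48≥24).
S6: not dominated.
S7: not dominated (best price).
S8: not dominated (best weight).
S9: not dominated.

S1, S2, S3, S4, S6, S7, S8, S9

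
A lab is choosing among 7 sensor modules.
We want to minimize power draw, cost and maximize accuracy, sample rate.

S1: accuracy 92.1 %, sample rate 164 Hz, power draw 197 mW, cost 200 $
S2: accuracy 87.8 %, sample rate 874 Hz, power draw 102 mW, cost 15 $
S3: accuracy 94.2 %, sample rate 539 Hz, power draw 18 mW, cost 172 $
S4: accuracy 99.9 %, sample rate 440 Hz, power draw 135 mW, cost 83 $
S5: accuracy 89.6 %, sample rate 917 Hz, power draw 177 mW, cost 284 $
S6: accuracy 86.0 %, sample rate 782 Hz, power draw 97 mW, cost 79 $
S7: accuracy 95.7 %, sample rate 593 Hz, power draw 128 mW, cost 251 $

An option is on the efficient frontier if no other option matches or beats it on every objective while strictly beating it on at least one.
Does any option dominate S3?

S1: worse on accuracy (92.1 vs 94.2).
S2: worse on accuracy (87.8 vs 94.2).
S4: worse on sample rate (440 vs 539).
S5: worse on accuracy (89.6 vs 94.2).
S6: worse on accuracy (86.0 vs 94.2).
S7: worse on power draw (128 vs 18).
No option is at least as good as S3 on every objective and strictly better on one.

No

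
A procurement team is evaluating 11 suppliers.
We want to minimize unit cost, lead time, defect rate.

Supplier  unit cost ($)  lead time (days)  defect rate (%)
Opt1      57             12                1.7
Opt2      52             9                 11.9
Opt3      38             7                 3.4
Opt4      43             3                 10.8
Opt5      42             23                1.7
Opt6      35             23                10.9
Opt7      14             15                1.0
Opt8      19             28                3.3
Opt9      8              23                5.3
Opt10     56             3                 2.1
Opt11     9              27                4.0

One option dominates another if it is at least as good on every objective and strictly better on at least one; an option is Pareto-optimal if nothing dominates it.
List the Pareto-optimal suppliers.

Opt1, Opt3, Opt4, Opt7, Opt9, Opt10, Opt11

Opt1: not dominated.
Opt2: dominated by Opt3 (unit cost 38≤52, lead time 7≤9, defect rate 3.4≤11.9).
Opt3: not dominated.
Opt4: not dominated.
Opt5: dominated by Opt7 (unit cost 14≤42, lead time 15≤23, defect rate 1.0≤1.7).
Opt6: dominated by Opt7 (unit cost 14≤35, lead time 15≤23, defect rate 1.0≤10.9).
Opt7: not dominated (best defect rate).
Opt8: dominated by Opt7 (unit cost 14≤19, lead time 15≤28, defect rate 1.0≤3.3).
Opt9: not dominated (best unit cost).
Opt10: not dominated.
Opt11: not dominated.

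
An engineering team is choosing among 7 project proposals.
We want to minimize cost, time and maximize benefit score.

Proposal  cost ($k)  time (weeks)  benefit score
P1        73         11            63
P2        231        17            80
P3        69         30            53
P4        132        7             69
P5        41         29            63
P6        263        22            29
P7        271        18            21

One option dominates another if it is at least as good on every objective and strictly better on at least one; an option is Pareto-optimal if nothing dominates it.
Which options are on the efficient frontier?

P1, P2, P4, P5

P1: not dominated.
P2: not dominated (best benefit score).
P3: dominated by P5 (cost 41≤69, time 29≤30, benefit score 63≥53).
P4: not dominated (best time).
P5: not dominated (best cost).
P6: dominated by P1 (cost 73≤263, time 11≤22, benefit score 63≥29).
P7: dominated by P1 (cost 73≤271, time 11≤18, benefit score 63≥21).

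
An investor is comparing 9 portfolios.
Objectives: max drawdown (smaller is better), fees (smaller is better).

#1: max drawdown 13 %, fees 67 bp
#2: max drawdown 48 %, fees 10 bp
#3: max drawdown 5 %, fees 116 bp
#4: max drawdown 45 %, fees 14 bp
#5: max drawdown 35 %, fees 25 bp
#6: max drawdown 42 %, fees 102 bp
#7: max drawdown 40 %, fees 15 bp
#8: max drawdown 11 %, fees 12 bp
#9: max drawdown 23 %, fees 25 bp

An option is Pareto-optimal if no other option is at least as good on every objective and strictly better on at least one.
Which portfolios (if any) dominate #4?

#8

#8: max drawdown 11≤45, fees 12≤14 — dominates #4.
Others (#1, #2, #3, #5, #6, #7, #9) are each worse than #4 on at least one objective.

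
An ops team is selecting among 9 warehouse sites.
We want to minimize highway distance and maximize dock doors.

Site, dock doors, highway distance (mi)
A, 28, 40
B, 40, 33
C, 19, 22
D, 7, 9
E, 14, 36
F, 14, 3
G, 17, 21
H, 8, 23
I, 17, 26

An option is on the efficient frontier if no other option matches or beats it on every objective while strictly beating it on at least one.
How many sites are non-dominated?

A: dominated by B (dock doors 40≥28, highway distance 33≤40).
B: not dominated (best dock doors).
C: not dominated.
D: dominated by F (dock doors 14≥7, highway distance 3≤9).
E: dominated by B (dock doors 40≥14, highway distance 33≤36).
F: not dominated (best highway distance).
G: not dominated.
H: dominated by C (dock doors 19≥8, highway distance 22≤23).
I: dominated by C (dock doors 19≥17, highway distance 22≤26).
Pareto-optimal: B, C, F, G → 4.

4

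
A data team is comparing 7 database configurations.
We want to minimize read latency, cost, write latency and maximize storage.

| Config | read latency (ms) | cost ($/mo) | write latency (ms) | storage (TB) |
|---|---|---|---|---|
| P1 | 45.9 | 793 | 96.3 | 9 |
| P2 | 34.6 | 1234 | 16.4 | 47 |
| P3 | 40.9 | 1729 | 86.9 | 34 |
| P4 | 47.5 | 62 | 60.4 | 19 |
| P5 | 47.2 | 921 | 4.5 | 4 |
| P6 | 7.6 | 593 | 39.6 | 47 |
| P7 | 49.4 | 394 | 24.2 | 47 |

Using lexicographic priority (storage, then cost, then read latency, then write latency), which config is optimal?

P7

First maximize storage: best is 47, kept {P2, P6, P7}.
Then minimize cost: best is 394, kept {P7}.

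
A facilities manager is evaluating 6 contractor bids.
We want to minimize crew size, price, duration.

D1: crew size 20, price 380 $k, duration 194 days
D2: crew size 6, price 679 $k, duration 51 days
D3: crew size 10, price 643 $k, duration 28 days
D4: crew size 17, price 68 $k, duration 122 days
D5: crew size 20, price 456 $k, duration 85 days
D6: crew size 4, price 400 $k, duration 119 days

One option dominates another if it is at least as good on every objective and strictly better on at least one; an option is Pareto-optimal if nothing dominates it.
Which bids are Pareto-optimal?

D2, D3, D4, D5, D6

D1: dominated by D4 (crew size 17≤20, price 68≤380, duration 122≤194).
D2: not dominated.
D3: not dominated (best duration).
D4: not dominated (best price).
D5: not dominated.
D6: not dominated (best crew size).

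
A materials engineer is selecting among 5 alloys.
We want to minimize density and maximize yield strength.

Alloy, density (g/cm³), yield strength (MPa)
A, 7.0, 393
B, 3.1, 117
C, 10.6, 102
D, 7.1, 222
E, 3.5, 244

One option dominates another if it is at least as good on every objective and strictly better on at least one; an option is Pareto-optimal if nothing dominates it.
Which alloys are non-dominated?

A: not dominated (best yield strength).
B: not dominated (best density).
C: dominated by A (density 7.0≤10.6, yield strength 393≥102).
D: dominated by A (density 7.0≤7.1, yield strength 393≥222).
E: not dominated.

A, B, E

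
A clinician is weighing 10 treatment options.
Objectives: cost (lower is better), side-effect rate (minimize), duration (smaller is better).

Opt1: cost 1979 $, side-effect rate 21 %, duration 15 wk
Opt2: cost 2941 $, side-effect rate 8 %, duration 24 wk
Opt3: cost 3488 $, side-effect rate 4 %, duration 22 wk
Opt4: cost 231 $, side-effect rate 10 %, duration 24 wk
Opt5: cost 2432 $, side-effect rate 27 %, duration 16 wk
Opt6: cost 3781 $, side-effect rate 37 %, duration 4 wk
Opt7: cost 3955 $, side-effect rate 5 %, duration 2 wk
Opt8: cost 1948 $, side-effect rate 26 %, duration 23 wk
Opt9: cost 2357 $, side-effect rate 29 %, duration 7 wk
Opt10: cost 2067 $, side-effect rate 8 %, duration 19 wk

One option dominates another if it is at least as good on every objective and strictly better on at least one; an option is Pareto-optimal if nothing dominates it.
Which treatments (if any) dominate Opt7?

none

Opt1: worse on side-effect rate (21 vs 5).
Opt2: worse on side-effect rate (8 vs 5).
Opt3: worse on duration (22 vs 2).
Opt4: worse on side-effect rate (10 vs 5).
Opt5: worse on side-effect rate (27 vs 5).
Opt6: worse on side-effect rate (37 vs 5).
Opt8: worse on side-effect rate (26 vs 5).
Opt9: worse on side-effect rate (29 vs 5).
Opt10: worse on side-effect rate (8 vs 5).
No option dominates Opt7.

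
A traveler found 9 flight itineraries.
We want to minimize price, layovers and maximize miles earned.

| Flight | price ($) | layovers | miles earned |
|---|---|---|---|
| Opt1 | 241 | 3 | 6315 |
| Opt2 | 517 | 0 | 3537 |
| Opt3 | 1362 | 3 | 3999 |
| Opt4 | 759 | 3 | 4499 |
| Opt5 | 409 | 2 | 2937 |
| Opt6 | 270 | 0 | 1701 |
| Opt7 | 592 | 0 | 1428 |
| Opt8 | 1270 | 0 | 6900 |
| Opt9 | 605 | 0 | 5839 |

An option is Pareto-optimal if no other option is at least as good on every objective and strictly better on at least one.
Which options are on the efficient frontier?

Opt1, Opt2, Opt5, Opt6, Opt8, Opt9

Opt1: not dominated (best price).
Opt2: not dominated.
Opt3: dominated by Opt1 (price 241≤1362, layovers 3≤3, miles earned 6315≥3999).
Opt4: dominated by Opt1 (price 241≤759, layovers 3≤3, miles earned 6315≥4499).
Opt5: not dominated.
Opt6: not dominated.
Opt7: dominated by Opt2 (price 517≤592, layovers 0≤0, miles earned 3537≥1428).
Opt8: not dominated (best miles earned).
Opt9: not dominated.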